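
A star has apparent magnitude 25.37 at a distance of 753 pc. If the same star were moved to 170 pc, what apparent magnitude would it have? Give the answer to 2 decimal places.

Flux ∝ 1/d², so Δm = 5 log₁₀(d₂/d₁) = 5 log₁₀(170/753) = -3.232
m₂ = m₁ + Δm = 25.37 + (-3.232) = 22.138

m ≈ 22.14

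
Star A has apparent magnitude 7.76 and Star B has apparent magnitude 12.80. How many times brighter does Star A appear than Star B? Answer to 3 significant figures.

Magnitude difference = -5.04
Flux ratio = 10^(−0.4 Δm) = 10^(−0.4 × -5.04) = 10^2.016 = 103.8

104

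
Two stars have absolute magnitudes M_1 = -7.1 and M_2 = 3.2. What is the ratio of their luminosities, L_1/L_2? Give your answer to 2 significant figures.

ΔM = M_1 − M_2 = -10.3
L_1/L_2 = 10^(−0.4 ΔM) = 10^4.120 = 13180

L_1/L_2 ≈ 13000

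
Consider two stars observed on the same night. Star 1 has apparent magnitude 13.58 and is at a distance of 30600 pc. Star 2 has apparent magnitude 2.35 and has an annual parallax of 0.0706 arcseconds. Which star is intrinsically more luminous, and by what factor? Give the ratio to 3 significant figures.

Star 1: M = m − 5 log₁₀ d + 5 = 13.58 − 5·4.4857 + 5 = -3.849
Star 2: d = 1/p = 1/0.0706″ = 14.16 pc
Star 2: M = m − 5 log₁₀ d + 5 = 2.35 − 5·1.1512 + 5 = 1.594
ΔM = M_1 − M_2 = -3.849 − (1.594) = -5.443; smaller M is more luminous → Star 1.
L ratio = 10^(0.4 |ΔM|) = 10^2.177 = 150.3

Star 1 is more luminous, by a factor of 150.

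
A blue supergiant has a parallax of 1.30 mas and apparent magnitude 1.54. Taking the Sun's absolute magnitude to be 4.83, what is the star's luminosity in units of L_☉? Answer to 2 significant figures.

L/L_☉ ≈ 120000

d = 1/p = 1000/1.30 mas = 769.2 pc
M = m − 5 log₁₀ d + 5 = 1.54 − 5·2.8861 + 5 = -7.890
M − M_☉ = -7.890 − 4.83 = -12.720
L/L_☉ = 10^(−0.4 × -12.720) = 122500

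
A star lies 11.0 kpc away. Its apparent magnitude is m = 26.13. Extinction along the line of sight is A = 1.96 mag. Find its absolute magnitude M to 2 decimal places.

M ≈ 8.96

d = 11.0 kpc = 11000 pc
5 log₁₀(d/10 pc) = 5 log₁₀(11000) − 5 = 15.207
M = m − 5 log₁₀(d/10) − A = 26.13 − 15.207 − 1.96 = 8.963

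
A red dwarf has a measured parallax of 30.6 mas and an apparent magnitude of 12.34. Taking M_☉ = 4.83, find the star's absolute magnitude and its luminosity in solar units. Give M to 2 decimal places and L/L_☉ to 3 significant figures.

M ≈ 9.77; L/L_☉ ≈ 0.0106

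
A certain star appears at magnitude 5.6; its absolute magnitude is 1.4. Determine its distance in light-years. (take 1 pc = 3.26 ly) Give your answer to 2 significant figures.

Distance modulus: m − M = 5.6 − (1.4) = 4.200
m − M = 5 log₁₀ d − 5
log₁₀ d = (m − M)/5 + 1 = 1.8400
d = 10^1.8400 = 69.18 pc
= 225.5 ly

d ≈ 230 ly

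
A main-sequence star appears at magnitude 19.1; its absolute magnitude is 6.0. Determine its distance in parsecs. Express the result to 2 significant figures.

Distance modulus: m − M = 19.1 − (6.0) = 13.100
m − M = 5 log₁₀ d − 5
log₁₀ d = (m − M)/5 + 1 = 3.6200
d = 10^3.6200 = 4169 pc

d ≈ 4200 pc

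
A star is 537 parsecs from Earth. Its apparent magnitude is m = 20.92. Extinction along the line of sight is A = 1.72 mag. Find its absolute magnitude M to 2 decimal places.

M ≈ 10.55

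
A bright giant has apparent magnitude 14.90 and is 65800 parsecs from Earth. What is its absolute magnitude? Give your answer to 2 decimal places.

M ≈ -4.19

5 log₁₀(d/10 pc) = 5 log₁₀(65800) − 5 = 19.091
M = m − 5 log₁₀(d/10) = 14.90 − 19.091 = -4.191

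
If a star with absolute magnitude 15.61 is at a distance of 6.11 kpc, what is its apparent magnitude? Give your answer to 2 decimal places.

m ≈ 29.54

d = 6.11 kpc = 6110 pc
m = M + 5 log₁₀ d − 5 = 15.61 + 5·3.7860 − 5 = 29.540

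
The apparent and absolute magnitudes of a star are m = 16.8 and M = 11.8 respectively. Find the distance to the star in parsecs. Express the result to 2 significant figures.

μ = m − M = 5.000
m − M = 5 log₁₀ d − 5
log₁₀ d = (m − M)/5 + 1 = 2.0000
d = 10^2.0000 = 100.0 pc

d ≈ 100 pc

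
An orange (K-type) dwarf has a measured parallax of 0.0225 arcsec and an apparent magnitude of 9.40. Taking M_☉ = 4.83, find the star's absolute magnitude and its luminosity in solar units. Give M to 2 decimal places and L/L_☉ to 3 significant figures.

M ≈ 6.16; L/L_☉ ≈ 0.294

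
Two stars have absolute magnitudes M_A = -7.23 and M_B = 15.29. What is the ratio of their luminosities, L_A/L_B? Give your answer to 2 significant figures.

L_A/L_B ≈ 1.0×10^9

ΔM = M_A − M_B = -22.52
L_A/L_B = 10^(−0.4 ΔM) = 10^9.008 = 1.019×10^9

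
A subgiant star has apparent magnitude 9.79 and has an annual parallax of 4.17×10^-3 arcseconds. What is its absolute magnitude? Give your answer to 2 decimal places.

M ≈ 2.89

d = 1/p = 1/4.17×10^-3″ = 239.8 pc
5 log₁₀(d/10 pc) = 5 log₁₀(239.8) − 5 = 6.899
M = m − 5 log₁₀(d/10) = 9.79 − 6.899 = 2.891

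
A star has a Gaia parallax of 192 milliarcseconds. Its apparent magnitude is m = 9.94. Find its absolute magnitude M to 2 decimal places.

M ≈ 11.36

p = 192 mas = 0.192″ → d = 1/p = 5.208 pc
5 log₁₀(d/10 pc) = 5 log₁₀(5.208) − 5 = -1.417
M = m − 5 log₁₀(d/10) = 9.94 + 1.417 = 11.357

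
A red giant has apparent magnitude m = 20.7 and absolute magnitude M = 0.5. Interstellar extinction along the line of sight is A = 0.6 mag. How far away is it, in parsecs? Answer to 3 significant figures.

m − M = 5 log₁₀(d/10 pc) + A  ⇒  20.7 − (0.5) − 0.6 = 5 log₁₀(d/10)
19.600 = 5 log₁₀(d/10)
log₁₀ d = (m − M − A)/5 + 1 = 4.9200
d = 10^4.9200 = 83180 pc

d ≈ 83200 pc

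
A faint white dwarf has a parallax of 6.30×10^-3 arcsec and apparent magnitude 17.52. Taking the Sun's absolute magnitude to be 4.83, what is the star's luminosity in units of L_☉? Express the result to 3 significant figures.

d = 1/p = 1/6.30×10^-3″ = 158.7 pc
M = m − 5 log₁₀ d + 5 = 17.52 − 5·2.2007 + 5 = 11.517
M − M_☉ = 11.517 − 4.83 = 6.687
L/L_☉ = 10^(−0.4 × 6.687) = 2.115×10^-3

L/L_☉ ≈ 2.12×10^-3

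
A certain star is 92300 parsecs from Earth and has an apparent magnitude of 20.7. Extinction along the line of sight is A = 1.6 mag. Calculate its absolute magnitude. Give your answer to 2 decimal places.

M ≈ -0.73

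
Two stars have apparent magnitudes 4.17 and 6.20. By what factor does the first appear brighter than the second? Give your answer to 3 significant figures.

6.49

Magnitude difference = -2.03
Flux ratio = 10^(−0.4 Δm) = 10^(−0.4 × -2.03) = 10^0.812 = 6.486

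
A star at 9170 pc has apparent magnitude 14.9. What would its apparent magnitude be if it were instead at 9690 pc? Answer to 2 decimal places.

Flux ∝ 1/d², so Δm = 5 log₁₀(d₂/d₁) = 5 log₁₀(9690/9170) = 0.120
m₂ = m₁ + Δm = 14.9 + (0.120) = 15.020

m ≈ 15.02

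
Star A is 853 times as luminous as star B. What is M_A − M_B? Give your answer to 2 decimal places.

M_A − M_B ≈ -7.33

Pogson: ΔM = −2.5 log₁₀(ratio) = −2.5 log₁₀(853) = −2.5 × 2.9309 = -7.327
Star A is brighter, so it has the smaller magnitude: the difference is negative.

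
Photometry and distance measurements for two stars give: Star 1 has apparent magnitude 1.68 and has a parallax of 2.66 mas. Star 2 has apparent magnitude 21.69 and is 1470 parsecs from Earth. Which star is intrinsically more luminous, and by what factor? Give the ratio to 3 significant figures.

Star 1: p = 2.66 mas = 2.66×10^-3″ → d = 1/p = 375.9 pc
Star 1: M = m − 5 log₁₀ d + 5 = 1.68 − 5·2.5751 + 5 = -6.196
Star 2: M = m − 5 log₁₀ d + 5 = 21.69 − 5·3.1673 + 5 = 10.853
ΔM = M_1 − M_2 = -6.196 − (10.853) = -17.049; smaller M is more luminous → Star 1.
L ratio = 10^(0.4 |ΔM|) = 10^6.820 = 6.601×10^6

Star 1 is more luminous, by a factor of 6.60×10^6.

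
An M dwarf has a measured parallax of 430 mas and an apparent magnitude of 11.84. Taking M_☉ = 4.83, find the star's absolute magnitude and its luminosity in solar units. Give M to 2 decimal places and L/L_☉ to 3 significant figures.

d = 1/p = 1000/430 mas = 2.326 pc
M = m − 5 log₁₀ d + 5 = 11.84 − 5·0.3665 + 5 = 15.007
M − M_☉ = 15.007 − 4.83 = 10.177
L/L_☉ = 10^(−0.4 × 10.177) = 8.493×10^-5

M ≈ 15.01; L/L_☉ ≈ 8.49×10^-5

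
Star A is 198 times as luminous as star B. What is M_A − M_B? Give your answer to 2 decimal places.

M_A − M_B ≈ -5.74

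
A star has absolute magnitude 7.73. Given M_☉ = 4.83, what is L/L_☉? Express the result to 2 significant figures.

L/L_☉ ≈ 0.069

M − M_☉ = 7.73 − 4.83 = 2.900
L/L_☉ = 10^(−0.4 (M − M_☉)) = 10^-1.160 = 0.06918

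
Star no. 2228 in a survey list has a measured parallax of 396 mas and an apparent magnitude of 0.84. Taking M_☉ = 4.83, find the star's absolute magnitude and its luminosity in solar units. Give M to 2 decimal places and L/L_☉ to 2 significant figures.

M ≈ 3.83; L/L_☉ ≈ 2.5

d = 1/p = 1000/396 mas = 2.525 pc
M = m − 5 log₁₀ d + 5 = 0.84 − 5·0.4023 + 5 = 3.828
M − M_☉ = 3.828 − 4.83 = -1.002
L/L_☉ = 10^(−0.4 × -1.002) = 2.515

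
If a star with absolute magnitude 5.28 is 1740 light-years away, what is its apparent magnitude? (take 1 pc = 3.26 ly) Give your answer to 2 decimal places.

m ≈ 13.92

d = 1740 ly / 3.26 = 533.7 pc
m = M + 5 log₁₀ d − 5 = 5.28 + 5·2.7273 − 5 = 13.917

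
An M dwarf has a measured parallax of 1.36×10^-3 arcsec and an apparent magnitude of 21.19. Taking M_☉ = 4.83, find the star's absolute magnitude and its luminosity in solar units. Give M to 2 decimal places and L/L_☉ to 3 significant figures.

d = 1/p = 1/1.36×10^-3″ = 735.3 pc
M = m − 5 log₁₀ d + 5 = 21.19 − 5·2.8665 + 5 = 11.858
M − M_☉ = 11.858 − 4.83 = 7.028
L/L_☉ = 10^(−0.4 × 7.028) = 1.545×10^-3

M ≈ 11.86; L/L_☉ ≈ 1.54×10^-3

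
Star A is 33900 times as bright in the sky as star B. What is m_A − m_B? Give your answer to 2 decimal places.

m_A − m_B ≈ -11.33

Pogson: Δm = −2.5 log₁₀(ratio) = −2.5 log₁₀(33900) = −2.5 × 4.5302 = -11.325
Star A is brighter, so it has the smaller magnitude: the difference is negative.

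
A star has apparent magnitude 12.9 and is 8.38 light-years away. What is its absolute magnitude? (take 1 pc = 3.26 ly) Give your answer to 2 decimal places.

d = 8.38 ly / 3.26 = 2.571 pc
5 log₁₀(d/10 pc) = 5 log₁₀(2.571) − 5 = -2.950
M = m − 5 log₁₀(d/10) = 12.9 + 2.950 = 15.850

M ≈ 15.85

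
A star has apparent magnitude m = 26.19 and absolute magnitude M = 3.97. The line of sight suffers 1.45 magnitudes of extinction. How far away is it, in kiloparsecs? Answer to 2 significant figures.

d ≈ 140 kpc

m − M = 5 log₁₀(d/10 pc) + A  ⇒  26.19 − (3.97) − 1.45 = 5 log₁₀(d/10)
20.770 = 5 log₁₀(d/10)
log₁₀ d = (m − M − A)/5 + 1 = 5.1540
d = 10^5.1540 = 142600 pc
= 142.6 kpc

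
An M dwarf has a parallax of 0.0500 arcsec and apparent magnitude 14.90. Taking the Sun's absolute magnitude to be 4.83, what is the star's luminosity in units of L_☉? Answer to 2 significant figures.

d = 1/p = 1/0.0500″ = 20.00 pc
M = m − 5 log₁₀ d + 5 = 14.90 − 5·1.3010 + 5 = 13.395
M − M_☉ = 13.395 − 4.83 = 8.565
L/L_☉ = 10^(−0.4 × 8.565) = 3.750×10^-4

L/L_☉ ≈ 3.8×10^-4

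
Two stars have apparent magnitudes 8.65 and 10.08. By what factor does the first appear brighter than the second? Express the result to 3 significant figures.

3.73

Magnitude difference = -1.43
Flux ratio = 10^(−0.4 Δm) = 10^(−0.4 × -1.43) = 10^0.572 = 3.733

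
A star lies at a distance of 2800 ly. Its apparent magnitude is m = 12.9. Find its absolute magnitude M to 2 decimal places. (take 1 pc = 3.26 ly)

M ≈ 3.23

d = 2800 ly / 3.26 = 858.9 pc
5 log₁₀(d/10 pc) = 5 log₁₀(858.9) − 5 = 9.670
M = m − 5 log₁₀(d/10) = 12.9 − 9.670 = 3.230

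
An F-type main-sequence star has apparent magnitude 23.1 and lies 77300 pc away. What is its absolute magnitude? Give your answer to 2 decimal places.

5 log₁₀(d/10 pc) = 5 log₁₀(77300) − 5 = 19.441
M = m − 5 log₁₀(d/10) = 23.1 − 19.441 = 3.659

M ≈ 3.66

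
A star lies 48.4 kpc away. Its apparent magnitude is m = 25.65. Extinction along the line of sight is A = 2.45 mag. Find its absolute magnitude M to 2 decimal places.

d = 48.4 kpc = 48400 pc
5 log₁₀(d/10 pc) = 5 log₁₀(48400) − 5 = 18.424
M = m − 5 log₁₀(d/10) − A = 25.65 − 18.424 − 2.45 = 4.776

M ≈ 4.78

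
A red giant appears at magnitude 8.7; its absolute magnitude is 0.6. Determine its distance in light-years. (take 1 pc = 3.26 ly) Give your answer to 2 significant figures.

d ≈ 1400 ly

Distance modulus: m − M = 8.7 − (0.6) = 8.100
m − M = 5 log₁₀ d − 5
log₁₀ d = (m − M)/5 + 1 = 2.6200
d = 10^2.6200 = 416.9 pc
= 1359 ly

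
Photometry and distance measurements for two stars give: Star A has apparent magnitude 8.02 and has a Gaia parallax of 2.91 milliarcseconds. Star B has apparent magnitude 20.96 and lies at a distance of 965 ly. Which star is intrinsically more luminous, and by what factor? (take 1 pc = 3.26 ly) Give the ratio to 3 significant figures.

Star A: p = 2.91 mas = 2.91×10^-3″ → d = 1/p = 343.6 pc
Star A: M = m − 5 log₁₀ d + 5 = 8.02 − 5·2.5361 + 5 = 0.339
Star B: d = 965 ly / 3.26 = 296.0 pc
Star B: M = m − 5 log₁₀ d + 5 = 20.96 − 5·2.4713 + 5 = 13.603
ΔM = M_A − M_B = 0.339 − (13.603) = -13.264; smaller M is more luminous → Star A.
L ratio = 10^(0.4 |ΔM|) = 10^5.306 = 202100

Star A is more luminous, by a factor of 202000.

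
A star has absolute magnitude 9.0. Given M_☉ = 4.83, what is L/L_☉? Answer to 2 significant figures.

M − M_☉ = 9.0 − 4.83 = 4.170
L/L_☉ = 10^(−0.4 (M − M_☉)) = 10^-1.668 = 0.02148

L/L_☉ ≈ 0.021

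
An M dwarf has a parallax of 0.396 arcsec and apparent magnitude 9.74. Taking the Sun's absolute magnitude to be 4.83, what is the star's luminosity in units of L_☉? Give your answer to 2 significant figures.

L/L_☉ ≈ 6.9×10^-4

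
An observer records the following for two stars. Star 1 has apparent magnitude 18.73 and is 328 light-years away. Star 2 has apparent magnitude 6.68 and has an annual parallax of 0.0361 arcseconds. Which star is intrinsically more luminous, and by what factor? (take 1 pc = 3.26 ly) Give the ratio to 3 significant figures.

Star 2 is more luminous, by a factor of 5010.

Star 1: d = 328 ly / 3.26 = 100.6 pc
Star 1: M = m − 5 log₁₀ d + 5 = 18.73 − 5·2.0027 + 5 = 13.717
Star 2: d = 1/p = 1/0.0361″ = 27.70 pc
Star 2: M = m − 5 log₁₀ d + 5 = 6.68 − 5·1.4425 + 5 = 4.468
ΔM = M_1 − M_2 = 13.717 − (4.468) = 9.249; smaller M is more luminous → Star 2.
L ratio = 10^(0.4 |ΔM|) = 10^3.700 = 5008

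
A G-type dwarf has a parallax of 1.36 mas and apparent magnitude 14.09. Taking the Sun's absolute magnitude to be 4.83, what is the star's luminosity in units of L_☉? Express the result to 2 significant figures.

d = 1/p = 1000/1.36 mas = 735.3 pc
M = m − 5 log₁₀ d + 5 = 14.09 − 5·2.8665 + 5 = 4.758
M − M_☉ = 4.758 − 4.83 = -0.072
L/L_☉ = 10^(−0.4 × -0.072) = 1.069

L/L_☉ ≈ 1.1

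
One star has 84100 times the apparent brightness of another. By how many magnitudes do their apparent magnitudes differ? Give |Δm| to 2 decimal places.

Pogson: Δm = −2.5 log₁₀(ratio) = −2.5 log₁₀(84100) = −2.5 × 4.9248 = -12.312

|Δm| ≈ 12.31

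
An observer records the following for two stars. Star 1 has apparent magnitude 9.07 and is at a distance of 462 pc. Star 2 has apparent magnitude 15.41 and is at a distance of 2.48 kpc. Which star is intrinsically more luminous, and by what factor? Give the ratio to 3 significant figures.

Star 1 is more luminous, by a factor of 11.9.

Star 1: M = m − 5 log₁₀ d + 5 = 9.07 − 5·2.6646 + 5 = 0.747
Star 2: d = 2.48 kpc = 2480 pc
Star 2: M = m − 5 log₁₀ d + 5 = 15.41 − 5·3.3945 + 5 = 3.438
ΔM = M_1 − M_2 = 0.747 − (3.438) = -2.691; smaller M is more luminous → Star 1.
L ratio = 10^(0.4 |ΔM|) = 10^1.076 = 11.92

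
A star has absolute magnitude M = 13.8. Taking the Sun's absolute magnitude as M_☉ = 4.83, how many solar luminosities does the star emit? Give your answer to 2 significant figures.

L/L_☉ ≈ 2.6×10^-4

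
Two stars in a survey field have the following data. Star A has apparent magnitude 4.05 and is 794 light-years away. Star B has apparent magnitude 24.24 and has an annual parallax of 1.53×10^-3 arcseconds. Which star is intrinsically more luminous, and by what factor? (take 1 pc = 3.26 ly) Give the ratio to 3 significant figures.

Star A is more luminous, by a factor of 1.65×10^7.

Star A: d = 794 ly / 3.26 = 243.6 pc
Star A: M = m − 5 log₁₀ d + 5 = 4.05 − 5·2.3866 + 5 = -2.883
Star B: d = 1/p = 1/1.53×10^-3″ = 653.6 pc
Star B: M = m − 5 log₁₀ d + 5 = 24.24 − 5·2.8153 + 5 = 15.163
ΔM = M_A − M_B = -2.883 − (15.163) = -18.046; smaller M is more luminous → Star A.
L ratio = 10^(0.4 |ΔM|) = 10^7.219 = 1.654×10^7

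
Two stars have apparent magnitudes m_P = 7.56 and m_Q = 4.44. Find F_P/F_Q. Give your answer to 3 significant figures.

F_P/F_Q ≈ 0.0565

Δm = 7.56 − (4.44) = 3.12
Flux ratio = 10^(−0.4 Δm) = 10^(−0.4 × 3.12) = 10^-1.248 = 0.05649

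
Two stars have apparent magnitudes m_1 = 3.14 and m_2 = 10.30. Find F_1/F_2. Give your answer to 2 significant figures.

F_1/F_2 ≈ 730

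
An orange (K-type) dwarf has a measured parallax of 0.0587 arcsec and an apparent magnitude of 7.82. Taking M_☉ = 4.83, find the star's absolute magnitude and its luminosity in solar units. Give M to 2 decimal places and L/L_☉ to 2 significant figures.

M ≈ 6.66; L/L_☉ ≈ 0.18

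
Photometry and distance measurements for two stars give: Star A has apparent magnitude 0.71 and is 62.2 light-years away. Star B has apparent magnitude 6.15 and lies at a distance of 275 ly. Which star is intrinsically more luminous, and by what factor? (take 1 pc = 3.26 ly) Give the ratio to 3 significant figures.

Star A: d = 62.2 ly / 3.26 = 19.08 pc
Star A: M = m − 5 log₁₀ d + 5 = 0.71 − 5·1.2806 + 5 = -0.693
Star B: d = 275 ly / 3.26 = 84.36 pc
Star B: M = m − 5 log₁₀ d + 5 = 6.15 − 5·1.9261 + 5 = 1.519
ΔM = M_A − M_B = -0.693 − (1.519) = -2.212; smaller M is more luminous → Star A.
L ratio = 10^(0.4 |ΔM|) = 10^0.885 = 7.672

Star A is more luminous, by a factor of 7.67.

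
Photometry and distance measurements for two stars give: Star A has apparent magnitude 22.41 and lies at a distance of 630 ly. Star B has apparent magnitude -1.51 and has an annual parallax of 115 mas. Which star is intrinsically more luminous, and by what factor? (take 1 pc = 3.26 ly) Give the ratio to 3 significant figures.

Star A: d = 630 ly / 3.26 = 193.3 pc
Star A: M = m − 5 log₁₀ d + 5 = 22.41 − 5·2.2861 + 5 = 15.979
Star B: p = 115 mas = 0.115″ → d = 1/p = 8.696 pc
Star B: M = m − 5 log₁₀ d + 5 = -1.51 − 5·0.9393 + 5 = -1.207
ΔM = M_A − M_B = 15.979 − (-1.207) = 17.186; smaller M is more luminous → Star B.
L ratio = 10^(0.4 |ΔM|) = 10^6.874 = 7.488×10^6

Star B is more luminous, by a factor of 7.49×10^6.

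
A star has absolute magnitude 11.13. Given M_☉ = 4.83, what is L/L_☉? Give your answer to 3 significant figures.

M − M_☉ = 11.13 − 4.83 = 6.300
L/L_☉ = 10^(−0.4 (M − M_☉)) = 10^-2.520 = 3.020×10^-3

L/L_☉ ≈ 3.02×10^-3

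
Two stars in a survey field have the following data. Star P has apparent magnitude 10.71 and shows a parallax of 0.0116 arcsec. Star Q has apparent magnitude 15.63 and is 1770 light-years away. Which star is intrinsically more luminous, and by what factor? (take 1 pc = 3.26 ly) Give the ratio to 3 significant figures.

Star P: d = 1/p = 1/0.0116″ = 86.21 pc
Star P: M = m − 5 log₁₀ d + 5 = 10.71 − 5·1.9355 + 5 = 6.032
Star Q: d = 1770 ly / 3.26 = 542.9 pc
Star Q: M = m − 5 log₁₀ d + 5 = 15.63 − 5·2.7348 + 5 = 6.956
ΔM = M_P − M_Q = 6.032 − (6.956) = -0.924; smaller M is more luminous → Star P.
L ratio = 10^(0.4 |ΔM|) = 10^0.370 = 2.342

Star P is more luminous, by a factor of 2.34.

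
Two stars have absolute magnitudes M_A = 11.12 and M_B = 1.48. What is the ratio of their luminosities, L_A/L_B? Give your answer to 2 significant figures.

L_A/L_B ≈ 1.4×10^-4

ΔM = M_A − M_B = 9.64
L_A/L_B = 10^(−0.4 ΔM) = 10^-3.856 = 1.393×10^-4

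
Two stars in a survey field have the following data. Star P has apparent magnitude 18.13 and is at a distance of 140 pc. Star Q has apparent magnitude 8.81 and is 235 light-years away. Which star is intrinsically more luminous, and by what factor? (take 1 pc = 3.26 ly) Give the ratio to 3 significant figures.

Star P: M = m − 5 log₁₀ d + 5 = 18.13 − 5·2.1461 + 5 = 12.399
Star Q: d = 235 ly / 3.26 = 72.09 pc
Star Q: M = m − 5 log₁₀ d + 5 = 8.81 − 5·1.8579 + 5 = 4.521
ΔM = M_P − M_Q = 12.399 − (4.521) = 7.879; smaller M is more luminous → Star Q.
L ratio = 10^(0.4 |ΔM|) = 10^3.151 = 1417

Star Q is more luminous, by a factor of 1420.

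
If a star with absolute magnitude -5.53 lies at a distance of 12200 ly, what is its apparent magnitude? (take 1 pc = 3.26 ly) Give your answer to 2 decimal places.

m ≈ 7.34

d = 12200 ly / 3.26 = 3742 pc
m = M + 5 log₁₀ d − 5 = -5.53 + 5·3.5731 − 5 = 7.336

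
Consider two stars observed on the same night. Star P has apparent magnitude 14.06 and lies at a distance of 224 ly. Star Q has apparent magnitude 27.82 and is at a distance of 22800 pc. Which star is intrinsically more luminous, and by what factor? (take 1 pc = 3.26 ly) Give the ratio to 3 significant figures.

Star P: d = 224 ly / 3.26 = 68.71 pc
Star P: M = m − 5 log₁₀ d + 5 = 14.06 − 5·1.8370 + 5 = 9.875
Star Q: M = m − 5 log₁₀ d + 5 = 27.82 − 5·4.3579 + 5 = 11.030
ΔM = M_P − M_Q = 9.875 − (11.030) = -1.155; smaller M is more luminous → Star P.
L ratio = 10^(0.4 |ΔM|) = 10^0.462 = 2.899

Star P is more luminous, by a factor of 2.90.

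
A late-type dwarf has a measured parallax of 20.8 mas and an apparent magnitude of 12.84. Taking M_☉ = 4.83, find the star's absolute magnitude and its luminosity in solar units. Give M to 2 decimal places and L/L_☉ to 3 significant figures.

M ≈ 9.43; L/L_☉ ≈ 0.0145

d = 1/p = 1000/20.8 mas = 48.08 pc
M = m − 5 log₁₀ d + 5 = 12.84 − 5·1.6819 + 5 = 9.430
M − M_☉ = 9.430 − 4.83 = 4.600
L/L_☉ = 10^(−0.4 × 4.600) = 0.01445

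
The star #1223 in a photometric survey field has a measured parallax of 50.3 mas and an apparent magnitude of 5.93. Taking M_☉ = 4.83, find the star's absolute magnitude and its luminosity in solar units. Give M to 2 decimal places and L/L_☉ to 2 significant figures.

d = 1/p = 1000/50.3 mas = 19.88 pc
M = m − 5 log₁₀ d + 5 = 5.93 − 5·1.2984 + 5 = 4.438
M − M_☉ = 4.438 − 4.83 = -0.392
L/L_☉ = 10^(−0.4 × -0.392) = 1.435

M ≈ 4.44; L/L_☉ ≈ 1.4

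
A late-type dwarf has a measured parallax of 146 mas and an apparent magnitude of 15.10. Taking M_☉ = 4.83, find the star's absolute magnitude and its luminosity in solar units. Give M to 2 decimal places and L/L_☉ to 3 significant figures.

M ≈ 15.92; L/L_☉ ≈ 3.66×10^-5

d = 1/p = 1000/146 mas = 6.849 pc
M = m − 5 log₁₀ d + 5 = 15.10 − 5·0.8356 + 5 = 15.922
M − M_☉ = 15.922 − 4.83 = 11.092
L/L_☉ = 10^(−0.4 × 11.092) = 3.658×10^-5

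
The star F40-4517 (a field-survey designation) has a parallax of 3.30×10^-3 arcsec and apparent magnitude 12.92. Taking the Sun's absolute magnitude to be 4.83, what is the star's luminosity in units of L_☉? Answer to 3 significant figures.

L/L_☉ ≈ 0.533

d = 1/p = 1/3.30×10^-3″ = 303.0 pc
M = m − 5 log₁₀ d + 5 = 12.92 − 5·2.4815 + 5 = 5.513
M − M_☉ = 5.513 − 4.83 = 0.683
L/L_☉ = 10^(−0.4 × 0.683) = 0.5333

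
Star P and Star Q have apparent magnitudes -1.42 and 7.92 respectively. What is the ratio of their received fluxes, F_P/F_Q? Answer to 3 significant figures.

F_P/F_Q ≈ 5450

Δm = -1.42 − (7.92) = -9.34
Flux ratio = 10^(−0.4 Δm) = 10^(−0.4 × -9.34) = 10^3.736 = 5445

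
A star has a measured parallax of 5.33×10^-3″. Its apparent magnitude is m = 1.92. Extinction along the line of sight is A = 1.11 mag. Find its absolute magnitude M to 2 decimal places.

d = 1/p = 1/5.33×10^-3″ = 187.6 pc
5 log₁₀(d/10 pc) = 5 log₁₀(187.6) − 5 = 6.366
M = m − 5 log₁₀(d/10) − A = 1.92 − 6.366 − 1.11 = -5.556

M ≈ -5.56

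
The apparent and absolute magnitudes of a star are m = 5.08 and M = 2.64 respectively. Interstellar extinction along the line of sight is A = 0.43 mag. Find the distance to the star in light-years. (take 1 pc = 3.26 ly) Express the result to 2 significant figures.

d ≈ 82 ly

m − M = 5 log₁₀(d/10 pc) + A  ⇒  5.08 − (2.64) − 0.43 = 5 log₁₀(d/10)
2.010 = 5 log₁₀(d/10)
log₁₀ d = (m − M − A)/5 + 1 = 1.4020
d = 10^1.4020 = 25.23 pc
= 82.27 ly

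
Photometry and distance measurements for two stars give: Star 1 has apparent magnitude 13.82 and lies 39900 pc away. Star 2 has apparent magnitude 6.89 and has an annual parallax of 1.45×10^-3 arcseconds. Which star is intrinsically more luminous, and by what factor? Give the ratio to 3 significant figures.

Star 1 is more luminous, by a factor of 5.66.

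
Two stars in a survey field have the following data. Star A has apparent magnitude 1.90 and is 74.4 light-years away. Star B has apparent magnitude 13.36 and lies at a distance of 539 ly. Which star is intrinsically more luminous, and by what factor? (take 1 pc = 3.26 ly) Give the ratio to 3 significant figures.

Star A is more luminous, by a factor of 731.

Star A: d = 74.4 ly / 3.26 = 22.82 pc
Star A: M = m − 5 log₁₀ d + 5 = 1.90 − 5·1.3584 + 5 = 0.108
Star B: d = 539 ly / 3.26 = 165.3 pc
Star B: M = m − 5 log₁₀ d + 5 = 13.36 − 5·2.2184 + 5 = 7.268
ΔM = M_A − M_B = 0.108 − (7.268) = -7.160; smaller M is more luminous → Star A.
L ratio = 10^(0.4 |ΔM|) = 10^2.864 = 731.1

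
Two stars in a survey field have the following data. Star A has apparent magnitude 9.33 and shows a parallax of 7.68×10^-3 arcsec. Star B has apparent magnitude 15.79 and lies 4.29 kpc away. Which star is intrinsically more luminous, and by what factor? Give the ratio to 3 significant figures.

Star B is more luminous, by a factor of 2.83.

Star A: d = 1/p = 1/7.68×10^-3″ = 130.2 pc
Star A: M = m − 5 log₁₀ d + 5 = 9.33 − 5·2.1146 + 5 = 3.757
Star B: d = 4.29 kpc = 4290 pc
Star B: M = m − 5 log₁₀ d + 5 = 15.79 − 5·3.6325 + 5 = 2.628
ΔM = M_A − M_B = 3.757 − (2.628) = 1.129; smaller M is more luminous → Star B.
L ratio = 10^(0.4 |ΔM|) = 10^0.452 = 2.829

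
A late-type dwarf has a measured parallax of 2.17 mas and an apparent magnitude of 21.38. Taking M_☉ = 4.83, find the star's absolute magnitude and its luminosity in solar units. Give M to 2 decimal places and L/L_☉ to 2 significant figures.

d = 1/p = 1000/2.17 mas = 460.8 pc
M = m − 5 log₁₀ d + 5 = 21.38 − 5·2.6635 + 5 = 13.062
M − M_☉ = 13.062 − 4.83 = 8.232
L/L_☉ = 10^(−0.4 × 8.232) = 5.094×10^-4

M ≈ 13.06; L/L_☉ ≈ 5.1×10^-4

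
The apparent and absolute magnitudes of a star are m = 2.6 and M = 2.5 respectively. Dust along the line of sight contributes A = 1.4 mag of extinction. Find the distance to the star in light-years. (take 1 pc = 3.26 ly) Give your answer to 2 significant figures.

m − M = 5 log₁₀(d/10 pc) + A  ⇒  2.6 − (2.5) − 1.4 = 5 log₁₀(d/10)
-1.300 = 5 log₁₀(d/10)
log₁₀ d = (m − M − A)/5 + 1 = 0.7400
d = 10^0.7400 = 5.495 pc
= 17.92 ly

d ≈ 18 ly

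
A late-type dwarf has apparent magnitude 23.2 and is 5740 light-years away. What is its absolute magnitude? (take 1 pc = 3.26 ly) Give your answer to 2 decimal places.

M ≈ 11.97

d = 5740 ly / 3.26 = 1761 pc
5 log₁₀(d/10 pc) = 5 log₁₀(1761) − 5 = 11.228
M = m − 5 log₁₀(d/10) = 23.2 − 11.228 = 11.972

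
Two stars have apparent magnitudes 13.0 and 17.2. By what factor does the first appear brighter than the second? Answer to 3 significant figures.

47.9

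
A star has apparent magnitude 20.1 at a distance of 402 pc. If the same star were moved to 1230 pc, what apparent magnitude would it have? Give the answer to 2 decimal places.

m ≈ 22.53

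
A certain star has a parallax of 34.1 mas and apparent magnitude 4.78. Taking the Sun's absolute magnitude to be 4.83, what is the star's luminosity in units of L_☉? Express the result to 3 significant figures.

L/L_☉ ≈ 9.01

d = 1/p = 1000/34.1 mas = 29.33 pc
M = m − 5 log₁₀ d + 5 = 4.78 − 5·1.4672 + 5 = 2.444
M − M_☉ = 2.444 − 4.83 = -2.386
L/L_☉ = 10^(−0.4 × -2.386) = 9.005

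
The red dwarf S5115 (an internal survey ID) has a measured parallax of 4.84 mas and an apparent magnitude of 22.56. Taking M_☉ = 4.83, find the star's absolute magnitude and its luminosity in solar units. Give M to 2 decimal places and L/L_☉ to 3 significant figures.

M ≈ 15.98; L/L_☉ ≈ 3.45×10^-5

d = 1/p = 1000/4.84 mas = 206.6 pc
M = m − 5 log₁₀ d + 5 = 22.56 − 5·2.3152 + 5 = 15.984
M − M_☉ = 15.984 − 4.83 = 11.154
L/L_☉ = 10^(−0.4 × 11.154) = 3.454×10^-5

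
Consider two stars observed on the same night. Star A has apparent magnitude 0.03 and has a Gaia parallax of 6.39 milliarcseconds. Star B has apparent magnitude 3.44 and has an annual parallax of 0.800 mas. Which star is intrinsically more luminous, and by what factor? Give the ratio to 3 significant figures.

Star B is more luminous, by a factor of 2.76.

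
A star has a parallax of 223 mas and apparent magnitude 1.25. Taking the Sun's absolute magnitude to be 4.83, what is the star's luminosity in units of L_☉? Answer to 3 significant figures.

L/L_☉ ≈ 5.44

d = 1/p = 1000/223 mas = 4.484 pc
M = m − 5 log₁₀ d + 5 = 1.25 − 5·0.6517 + 5 = 2.992
M − M_☉ = 2.992 − 4.83 = -1.838
L/L_☉ = 10^(−0.4 × -1.838) = 5.437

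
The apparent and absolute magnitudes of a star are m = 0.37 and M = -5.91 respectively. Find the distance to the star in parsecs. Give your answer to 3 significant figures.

d ≈ 180 pc

Distance modulus: m − M = 0.37 − (-5.91) = 6.280
m − M = 5 log₁₀ d − 5
log₁₀ d = (m − M)/5 + 1 = 2.2560
d = 10^2.2560 = 180.3 pc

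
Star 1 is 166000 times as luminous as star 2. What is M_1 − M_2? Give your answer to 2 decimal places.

M_1 − M_2 ≈ -13.05

Pogson: ΔM = −2.5 log₁₀(ratio) = −2.5 log₁₀(166000) = −2.5 × 5.2201 = -13.050
Star 1 is brighter, so it has the smaller magnitude: the difference is negative.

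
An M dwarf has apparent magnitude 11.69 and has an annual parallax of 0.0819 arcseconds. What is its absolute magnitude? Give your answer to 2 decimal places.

d = 1/p = 1/0.0819″ = 12.21 pc
5 log₁₀(d/10 pc) = 5 log₁₀(12.21) − 5 = 0.434
M = m − 5 log₁₀(d/10) = 11.69 − 0.434 = 11.256

M ≈ 11.26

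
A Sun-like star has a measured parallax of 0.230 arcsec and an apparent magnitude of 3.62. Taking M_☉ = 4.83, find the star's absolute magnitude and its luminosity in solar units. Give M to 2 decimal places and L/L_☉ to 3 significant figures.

M ≈ 5.43; L/L_☉ ≈ 0.576

d = 1/p = 1/0.230″ = 4.348 pc
M = m − 5 log₁₀ d + 5 = 3.62 − 5·0.6383 + 5 = 5.429
M − M_☉ = 5.429 − 4.83 = 0.599
L/L_☉ = 10^(−0.4 × 0.599) = 0.5762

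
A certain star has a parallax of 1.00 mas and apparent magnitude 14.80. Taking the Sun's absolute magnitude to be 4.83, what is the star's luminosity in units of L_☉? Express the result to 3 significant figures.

d = 1/p = 1000/1.00 mas = 1000 pc
M = m − 5 log₁₀ d + 5 = 14.80 − 5·3.0000 + 5 = 4.800
M − M_☉ = 4.800 − 4.83 = -0.030
L/L_☉ = 10^(−0.4 × -0.030) = 1.028

L/L_☉ ≈ 1.03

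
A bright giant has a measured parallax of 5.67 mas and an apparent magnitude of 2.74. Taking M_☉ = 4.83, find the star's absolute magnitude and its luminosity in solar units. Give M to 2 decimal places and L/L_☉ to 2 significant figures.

M ≈ -3.49; L/L_☉ ≈ 2100

d = 1/p = 1000/5.67 mas = 176.4 pc
M = m − 5 log₁₀ d + 5 = 2.74 − 5·2.2464 + 5 = -3.492
M − M_☉ = -3.492 − 4.83 = -8.322
L/L_☉ = 10^(−0.4 × -8.322) = 2132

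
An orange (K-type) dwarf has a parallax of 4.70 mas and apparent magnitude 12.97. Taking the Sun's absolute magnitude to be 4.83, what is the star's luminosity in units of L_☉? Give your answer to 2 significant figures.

L/L_☉ ≈ 0.25

d = 1/p = 1000/4.70 mas = 212.8 pc
M = m − 5 log₁₀ d + 5 = 12.97 − 5·2.3279 + 5 = 6.330
M − M_☉ = 6.330 − 4.83 = 1.500
L/L_☉ = 10^(−0.4 × 1.500) = 0.2511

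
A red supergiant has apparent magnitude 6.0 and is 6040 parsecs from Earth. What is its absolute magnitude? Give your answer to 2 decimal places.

M ≈ -7.91

5 log₁₀(d/10 pc) = 5 log₁₀(6040) − 5 = 13.905
M = m − 5 log₁₀(d/10) = 6.0 − 13.905 = -7.905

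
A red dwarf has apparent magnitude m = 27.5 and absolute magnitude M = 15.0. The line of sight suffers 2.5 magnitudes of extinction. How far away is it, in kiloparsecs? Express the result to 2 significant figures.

d ≈ 1.0 kpc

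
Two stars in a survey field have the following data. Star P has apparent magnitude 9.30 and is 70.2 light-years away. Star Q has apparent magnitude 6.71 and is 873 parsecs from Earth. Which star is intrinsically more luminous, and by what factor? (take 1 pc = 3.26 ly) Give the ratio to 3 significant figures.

Star Q is more luminous, by a factor of 17900.

Star P: d = 70.2 ly / 3.26 = 21.53 pc
Star P: M = m − 5 log₁₀ d + 5 = 9.30 − 5·1.3331 + 5 = 7.634
Star Q: M = m − 5 log₁₀ d + 5 = 6.71 − 5·2.9410 + 5 = -2.995
ΔM = M_P − M_Q = 7.634 − (-2.995) = 10.629; smaller M is more luminous → Star Q.
L ratio = 10^(0.4 |ΔM|) = 10^4.252 = 17860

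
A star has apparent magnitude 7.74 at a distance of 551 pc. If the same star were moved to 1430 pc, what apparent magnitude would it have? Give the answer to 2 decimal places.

m ≈ 9.81

Flux ∝ 1/d², so Δm = 5 log₁₀(d₂/d₁) = 5 log₁₀(1430/551) = 2.071
m₂ = m₁ + Δm = 7.74 + (2.071) = 9.811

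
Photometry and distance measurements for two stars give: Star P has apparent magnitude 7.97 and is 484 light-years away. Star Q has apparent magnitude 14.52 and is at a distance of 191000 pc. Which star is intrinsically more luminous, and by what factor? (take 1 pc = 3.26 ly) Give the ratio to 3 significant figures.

Star P: d = 484 ly / 3.26 = 148.5 pc
Star P: M = m − 5 log₁₀ d + 5 = 7.97 − 5·2.1716 + 5 = 2.112
Star Q: M = m − 5 log₁₀ d + 5 = 14.52 − 5·5.2810 + 5 = -6.885
ΔM = M_P − M_Q = 2.112 − (-6.885) = 8.997; smaller M is more luminous → Star Q.
L ratio = 10^(0.4 |ΔM|) = 10^3.599 = 3970

Star Q is more luminous, by a factor of 3970.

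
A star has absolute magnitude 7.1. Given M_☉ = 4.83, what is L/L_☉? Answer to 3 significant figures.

L/L_☉ ≈ 0.124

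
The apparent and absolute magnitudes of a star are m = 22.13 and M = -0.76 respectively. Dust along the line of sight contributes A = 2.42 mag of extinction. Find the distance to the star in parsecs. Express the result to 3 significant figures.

m − M = 5 log₁₀(d/10 pc) + A  ⇒  22.13 − (-0.76) − 2.42 = 5 log₁₀(d/10)
20.470 = 5 log₁₀(d/10)
log₁₀ d = (m − M − A)/5 + 1 = 5.0940
d = 10^5.0940 = 124200 pc

d ≈ 124000 pc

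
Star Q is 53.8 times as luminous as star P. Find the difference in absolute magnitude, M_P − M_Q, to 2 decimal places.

Pogson: ΔM = −2.5 log₁₀(ratio) = −2.5 log₁₀(53.8) = −2.5 × 1.7308 = -4.327
Star Q is brighter so has the smaller magnitude: M_P − M_Q is positive.

M_P − M_Q ≈ 4.33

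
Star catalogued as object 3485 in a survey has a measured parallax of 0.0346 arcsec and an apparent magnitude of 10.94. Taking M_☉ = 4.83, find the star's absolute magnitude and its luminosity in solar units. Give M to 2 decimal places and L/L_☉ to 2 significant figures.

M ≈ 8.64; L/L_☉ ≈ 0.030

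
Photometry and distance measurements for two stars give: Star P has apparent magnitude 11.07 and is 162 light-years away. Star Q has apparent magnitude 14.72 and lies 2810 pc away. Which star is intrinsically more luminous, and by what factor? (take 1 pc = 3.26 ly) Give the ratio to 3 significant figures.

Star P: d = 162 ly / 3.26 = 49.69 pc
Star P: M = m − 5 log₁₀ d + 5 = 11.07 − 5·1.6963 + 5 = 7.589
Star Q: M = m − 5 log₁₀ d + 5 = 14.72 − 5·3.4487 + 5 = 2.476
ΔM = M_P − M_Q = 7.589 − (2.476) = 5.112; smaller M is more luminous → Star Q.
L ratio = 10^(0.4 |ΔM|) = 10^2.045 = 110.9

Star Q is more luminous, by a factor of 111.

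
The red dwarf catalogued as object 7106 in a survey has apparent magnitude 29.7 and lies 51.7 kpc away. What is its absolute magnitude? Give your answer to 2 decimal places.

d = 51.7 kpc = 51700 pc
5 log₁₀(d/10 pc) = 5 log₁₀(51700) − 5 = 18.567
M = m − 5 log₁₀(d/10) = 29.7 − 18.567 = 11.133

M ≈ 11.13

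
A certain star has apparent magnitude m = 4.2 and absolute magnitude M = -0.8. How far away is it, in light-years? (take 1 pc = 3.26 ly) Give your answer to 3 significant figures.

μ = m − M = 5.000
m − M = 5 log₁₀ d − 5
log₁₀ d = (m − M)/5 + 1 = 2.0000
d = 10^2.0000 = 100.0 pc
= 326.0 ly

d ≈ 326 ly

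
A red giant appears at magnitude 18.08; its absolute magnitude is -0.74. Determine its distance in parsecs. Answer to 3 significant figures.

μ = m − M = 18.820
m − M = 5 log₁₀ d − 5
log₁₀ d = (m − M)/5 + 1 = 4.7640
d = 10^4.7640 = 58080 pc

d ≈ 58100 pc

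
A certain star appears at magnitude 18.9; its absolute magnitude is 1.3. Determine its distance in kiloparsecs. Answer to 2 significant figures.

d ≈ 33 kpc

μ = m − M = 17.600
m − M = 5 log₁₀ d − 5
log₁₀ d = (m − M)/5 + 1 = 4.5200
d = 10^4.5200 = 33110 pc
= 33.11 kpc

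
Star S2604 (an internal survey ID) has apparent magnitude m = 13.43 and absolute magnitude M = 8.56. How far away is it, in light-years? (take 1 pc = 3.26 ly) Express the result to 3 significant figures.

μ = m − M = 4.870
m − M = 5 log₁₀ d − 5
log₁₀ d = (m − M)/5 + 1 = 1.9740
d = 10^1.9740 = 94.19 pc
= 307.1 ly

d ≈ 307 ly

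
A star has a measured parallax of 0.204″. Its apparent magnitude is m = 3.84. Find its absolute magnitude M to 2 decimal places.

d = 1/p = 1/0.204″ = 4.902 pc
5 log₁₀(d/10 pc) = 5 log₁₀(4.902) − 5 = -1.548
M = m − 5 log₁₀(d/10) = 3.84 + 1.548 = 5.388

M ≈ 5.39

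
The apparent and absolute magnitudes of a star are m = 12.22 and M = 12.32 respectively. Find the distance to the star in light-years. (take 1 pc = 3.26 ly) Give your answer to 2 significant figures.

Distance modulus: m − M = 12.22 − (12.32) = -0.100
m − M = 5 log₁₀ d − 5
log₁₀ d = (m − M)/5 + 1 = 0.9800
d = 10^0.9800 = 9.550 pc
= 31.13 ly

d ≈ 31 ly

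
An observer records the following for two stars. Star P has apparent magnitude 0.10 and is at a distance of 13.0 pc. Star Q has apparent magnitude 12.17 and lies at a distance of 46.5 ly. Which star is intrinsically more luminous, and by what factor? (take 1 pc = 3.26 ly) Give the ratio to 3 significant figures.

Star P is more luminous, by a factor of 55900.

Star P: M = m − 5 log₁₀ d + 5 = 0.10 − 5·1.1139 + 5 = -0.470
Star Q: d = 46.5 ly / 3.26 = 14.26 pc
Star Q: M = m − 5 log₁₀ d + 5 = 12.17 − 5·1.1542 + 5 = 11.399
ΔM = M_P − M_Q = -0.470 − (11.399) = -11.869; smaller M is more luminous → Star P.
L ratio = 10^(0.4 |ΔM|) = 10^4.747 = 55900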